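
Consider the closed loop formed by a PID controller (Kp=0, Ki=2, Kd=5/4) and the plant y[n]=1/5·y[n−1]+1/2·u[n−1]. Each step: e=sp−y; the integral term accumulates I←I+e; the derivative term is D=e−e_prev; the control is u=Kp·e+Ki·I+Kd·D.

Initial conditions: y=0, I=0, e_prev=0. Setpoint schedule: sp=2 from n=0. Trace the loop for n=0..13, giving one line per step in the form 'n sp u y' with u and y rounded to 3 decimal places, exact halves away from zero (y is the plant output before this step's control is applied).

(exact arithmetic carried between steps; '≈' marks a value shown rounded to 6 d.p. or computed from one; I and e_prev carry over from the previous line; the table rounds u and y to 3 d.p., halves away from zero)
n=0: y=0, sp=2, e=sp−y=2; I=2, D=e−e_prev=2; u=0·2+2·2+5/4·2=6.5; next y=1/5·0+1/2·6.5=3.25
n=1: y=3.25, sp=2, e=sp−y=-1.25; I=0.75, D=e−e_prev=-3.25; u=0·(-1.25)+2·0.75+5/4·(-3.25)=-2.5625; next y=1/5·3.25+1/2·(-2.5625)=-0.63125
n=2: y=-0.63125, sp=2, e=sp−y=2.63125; I=3.38125, D=e−e_prev=3.88125; u=0·2.63125+2·3.38125+5/4·3.88125≈11.614063; next y=1/5·(-0.63125)+1/2·11.614063≈5.680781
n=3: y≈5.680781, sp=2, e=sp−y≈-3.680781; I≈-0.299531, D=e−e_prev≈-6.312031; u=0·(-3.680781)+2·(-0.299531)+5/4·(-6.312031)≈-8.489102; next y=1/5·5.680781+1/2·(-8.489102)≈-3.108395
n=4: y≈-3.108395, sp=2, e=sp−y≈5.108395; I≈4.808863, D=e−e_prev≈8.789176; u=0·5.108395+2·4.808863+5/4·8.789176≈20.604196; next y=1/5·(-3.108395)+1/2·20.604196≈9.680419
n=5: y≈9.680419, sp=2, e=sp−y≈-7.680419; I≈-2.871556, D=e−e_prev≈-12.788814; u=0·(-7.680419)+2·(-2.871556)+5/4·(-12.788814)≈-21.729129; next y=1/5·9.680419+1/2·(-21.729129)≈-8.928481
n=6: y≈-8.928481, sp=2, e=sp−y≈10.928481; I≈8.056925, D=e−e_prev≈18.608900; u=0·10.928481+2·8.056925+5/4·18.608900≈39.374974; next y=1/5·(-8.928481)+1/2·39.374974≈17.901791
n=7: y≈17.901791, sp=2, e=sp−y≈-15.901791; I≈-7.844866, D=e−e_prev≈-26.830272; u=0·(-15.901791)+2·(-7.844866)+5/4·(-26.830272)≈-49.227572; next y=1/5·17.901791+1/2·(-49.227572)≈-21.033428
n=8: y≈-21.033428, sp=2, e=sp−y≈23.033428; I≈15.188562, D=e−e_prev≈38.935219; u=0·23.033428+2·15.188562+5/4·38.935219≈79.046147; next y=1/5·(-21.033428)+1/2·79.046147≈35.316388
n=9: y≈35.316388, sp=2, e=sp−y≈-33.316388; I≈-18.127826, D=e−e_prev≈-56.349816; u=0·(-33.316388)+2·(-18.127826)+5/4·(-56.349816)≈-106.692923; next y=1/5·35.316388+1/2·(-106.692923)≈-46.283184
n=10: y≈-46.283184, sp=2, e=sp−y≈48.283184; I≈30.155357, D=e−e_prev≈81.599572; u=0·48.283184+2·30.155357+5/4·81.599572≈162.310179; next y=1/5·(-46.283184)+1/2·162.310179≈71.898453
n=11: y≈71.898453, sp=2, e=sp−y≈-69.898453; I≈-39.743096, D=e−e_prev≈-118.181637; u=0·(-69.898453)+2·(-39.743096)+5/4·(-118.181637)≈-227.213237; next y=1/5·71.898453+1/2·(-227.213237)≈-99.226928
n=12: y≈-99.226928, sp=2, e=sp−y≈101.226928; I≈61.483832, D=e−e_prev≈171.125381; u=0·101.226928+2·61.483832+5/4·171.125381≈336.874391; next y=1/5·(-99.226928)+1/2·336.874391≈148.591810
n=13: y≈148.591810, sp=2, e=sp−y≈-146.591810; I≈-85.107977, D=e−e_prev≈-247.818738; u=0·(-146.591810)+2·(-85.107977)+5/4·(-247.818738)≈-479.989377; next y=1/5·148.591810+1/2·(-479.989377)≈-210.276327

0 2 6.500 0.000
1 2 -2.563 3.250
2 2 11.614 -0.631
3 2 -8.489 5.681
4 2 20.604 -3.108
5 2 -21.729 9.680
6 2 39.375 -8.928
7 2 -49.228 17.902
8 2 79.046 -21.033
9 2 -106.693 35.316
10 2 162.310 -46.283
11 2 -227.213 71.898
12 2 336.874 -99.227
13 2 -479.989 148.592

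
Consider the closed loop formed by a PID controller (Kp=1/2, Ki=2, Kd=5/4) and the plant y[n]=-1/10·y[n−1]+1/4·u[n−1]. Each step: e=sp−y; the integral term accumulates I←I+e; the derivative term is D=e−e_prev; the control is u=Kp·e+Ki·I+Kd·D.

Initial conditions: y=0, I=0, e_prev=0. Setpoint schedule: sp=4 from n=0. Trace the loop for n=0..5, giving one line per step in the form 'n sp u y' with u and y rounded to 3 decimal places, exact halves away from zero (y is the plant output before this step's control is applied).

0 4 15.000 0.000
1 4 3.938 3.750
2 4 20.902 0.609
3 4 6.676 5.165
4 4 25.086 1.152
5 4 7.001 6.156

(exact arithmetic carried between steps; '≈' marks a value shown rounded to 6 d.p. or computed from one; I and e_prev carry over from the previous line; the table rounds u and y to 3 d.p., halves away from zero)
n=0: y=0, sp=4, e=sp−y=4; I=4, D=e−e_prev=4; u=1/2·4+2·4+5/4·4=15; next y=-1/10·0+1/4·15=3.75
n=1: y=3.75, sp=4, e=sp−y=0.25; I=4.25, D=e−e_prev=-3.75; u=1/2·0.25+2·4.25+5/4·(-3.75)=3.9375; next y=-1/10·3.75+1/4·3.9375=0.609375
n=2: y=0.609375, sp=4, e=sp−y=3.390625; I=7.640625, D=e−e_prev=3.140625; u=1/2·3.390625+2·7.640625+5/4·3.140625≈20.902344; next y=-1/10·0.609375+1/4·20.902344≈5.164648
n=3: y≈5.164648, sp=4, e=sp−y≈-1.164648; I≈6.475977, D=e−e_prev≈-4.555273; u=1/2·(-1.164648)+2·6.475977+5/4·(-4.555273)≈6.675537; next y=-1/10·5.164648+1/4·6.675537≈1.152419
n=4: y≈1.152419, sp=4, e=sp−y≈2.847581; I≈9.323557, D=e−e_prev≈4.012229; u=1/2·2.847581+2·9.323557+5/4·4.012229≈25.086191; next y=-1/10·1.152419+1/4·25.086191≈6.156306
n=5: y≈6.156306, sp=4, e=sp−y≈-2.156306; I≈7.167251, D=e−e_prev≈-5.003886; u=1/2·(-2.156306)+2·7.167251+5/4·(-5.003886)≈7.001492; next y=-1/10·6.156306+1/4·7.001492≈1.134742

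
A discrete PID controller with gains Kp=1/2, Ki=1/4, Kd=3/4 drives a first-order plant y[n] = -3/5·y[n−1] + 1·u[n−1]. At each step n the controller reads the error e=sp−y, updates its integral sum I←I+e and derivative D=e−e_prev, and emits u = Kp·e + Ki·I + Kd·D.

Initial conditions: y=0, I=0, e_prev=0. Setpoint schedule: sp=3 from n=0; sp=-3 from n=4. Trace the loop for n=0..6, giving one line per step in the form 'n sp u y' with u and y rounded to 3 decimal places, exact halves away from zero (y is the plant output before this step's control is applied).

(exact arithmetic carried between steps; '≈' marks a value shown rounded to 6 d.p. or computed from one; I and e_prev carry over from the previous line; the table rounds u and y to 3 d.p., halves away from zero)
n=0: y=0, sp=3, e=sp−y=3; I=3, D=e−e_prev=3; u=1/2·3+1/4·3+3/4·3=4.5; next y=-3/5·0+1·4.5=4.5
n=1: y=4.5, sp=3, e=sp−y=-1.5; I=1.5, D=e−e_prev=-4.5; u=1/2·(-1.5)+1/4·1.5+3/4·(-4.5)=-3.75; next y=-3/5·4.5+1·(-3.75)=-6.45
n=2: y=-6.45, sp=3, e=sp−y=9.45; I=10.95, D=e−e_prev=10.95; u=1/2·9.45+1/4·10.95+3/4·10.95=15.675; next y=-3/5·(-6.45)+1·15.675=19.545
n=3: y=19.545, sp=3, e=sp−y=-16.545; I=-5.595, D=e−e_prev=-25.995; u=1/2·(-16.545)+1/4·(-5.595)+3/4·(-25.995)=-29.1675; next y=-3/5·19.545+1·(-29.1675)=-40.8945
n=4: y=-40.8945, sp=-3, e=sp−y=37.8945; I=32.2995, D=e−e_prev=54.4395; u=1/2·37.8945+1/4·32.2995+3/4·54.4395=67.85175; next y=-3/5·(-40.8945)+1·67.85175=92.38845
n=5: y=92.38845, sp=-3, e=sp−y=-95.38845; I=-63.08895, D=e−e_prev=-133.28295; u=1/2·(-95.38845)+1/4·(-63.08895)+3/4·(-133.28295)=-163.428675; next y=-3/5·92.38845+1·(-163.428675)=-218.861745
n=6: y=-218.861745, sp=-3, e=sp−y=215.861745; I=152.772795, D=e−e_prev=311.250195; u=1/2·215.861745+1/4·152.772795+3/4·311.250195≈379.561718; next y=-3/5·(-218.861745)+1·379.561718≈510.878765

0 3 4.500 0.000
1 3 -3.750 4.500
2 3 15.675 -6.450
3 3 -29.168 19.545
4 -3 67.852 -40.895
5 -3 -163.429 92.388
6 -3 379.562 -218.862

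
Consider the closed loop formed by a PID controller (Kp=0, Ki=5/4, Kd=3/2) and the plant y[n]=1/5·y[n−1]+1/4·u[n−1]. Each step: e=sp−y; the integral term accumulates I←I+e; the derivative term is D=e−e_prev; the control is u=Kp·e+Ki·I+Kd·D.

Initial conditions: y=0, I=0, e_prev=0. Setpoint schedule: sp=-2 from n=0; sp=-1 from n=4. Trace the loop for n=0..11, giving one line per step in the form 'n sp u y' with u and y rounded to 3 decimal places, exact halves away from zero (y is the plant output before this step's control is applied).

0 -2 -5.500 0.000
1 -2 -1.219 -1.375
2 -2 -6.250 -0.580
3 -2 -3.811 -1.678
4 -1 -4.183 -1.288
5 -1 -4.696 -1.303
6 -1 -3.979 -1.435
7 -1 -4.053 -1.282
8 -1 -3.504 -1.270
9 -1 -3.533 -1.130
10 -1 -3.218 -1.109
11 -1 -3.279 -1.026

(exact arithmetic carried between steps; '≈' marks a value shown rounded to 6 d.p. or computed from one; I and e_prev carry over from the previous line; the table rounds u and y to 3 d.p., halves away from zero)
n=0: y=0, sp=-2, e=sp−y=-2; I=-2, D=e−e_prev=-2; u=0·(-2)+5/4·(-2)+3/2·(-2)=-5.5; next y=1/5·0+1/4·(-5.5)=-1.375
n=1: y=-1.375, sp=-2, e=sp−y=-0.625; I=-2.625, D=e−e_prev=1.375; u=0·(-0.625)+5/4·(-2.625)+3/2·1.375=-1.21875; next y=1/5·(-1.375)+1/4·(-1.21875)≈-0.579688
n=2: y≈-0.579688, sp=-2, e=sp−y≈-1.420313; I≈-4.045313, D=e−e_prev≈-0.795313; u=0·(-1.420313)+5/4·(-4.045313)+3/2·(-0.795313)≈-6.249609; next y=1/5·(-0.579688)+1/4·(-6.249609)≈-1.678340
n=3: y≈-1.678340, sp=-2, e=sp−y≈-0.321660; I≈-4.366973, D=e−e_prev≈1.098652; u=0·(-0.321660)+5/4·(-4.366973)+3/2·1.098652≈-3.810737; next y=1/5·(-1.678340)+1/4·(-3.810737)≈-1.288352
n=4: y≈-1.288352, sp=-1, e=sp−y≈0.288352; I≈-4.078620, D=e−e_prev≈0.610012; u=0·0.288352+5/4·(-4.078620)+3/2·0.610012≈-4.183257; next y=1/5·(-1.288352)+1/4·(-4.183257)≈-1.303485
n=5: y≈-1.303485, sp=-1, e=sp−y≈0.303485; I≈-3.775136, D=e−e_prev≈0.015132; u=0·0.303485+5/4·(-3.775136)+3/2·0.015132≈-4.696221; next y=1/5·(-1.303485)+1/4·(-4.696221)≈-1.434752
n=6: y≈-1.434752, sp=-1, e=sp−y≈0.434752; I≈-3.340384, D=e−e_prev≈0.131268; u=0·0.434752+5/4·(-3.340384)+3/2·0.131268≈-3.978578; next y=1/5·(-1.434752)+1/4·(-3.978578)≈-1.281595
n=7: y≈-1.281595, sp=-1, e=sp−y≈0.281595; I≈-3.058789, D=e−e_prev≈-0.153157; u=0·0.281595+5/4·(-3.058789)+3/2·(-0.153157)≈-4.053222; next y=1/5·(-1.281595)+1/4·(-4.053222)≈-1.269624
n=8: y≈-1.269624, sp=-1, e=sp−y≈0.269624; I≈-2.789164, D=e−e_prev≈-0.011971; u=0·0.269624+5/4·(-2.789164)+3/2·(-0.011971)≈-3.504411; next y=1/5·(-1.269624)+1/4·(-3.504411)≈-1.130028
n=9: y≈-1.130028, sp=-1, e=sp−y≈0.130028; I≈-2.659137, D=e−e_prev≈-0.139597; u=0·0.130028+5/4·(-2.659137)+3/2·(-0.139597)≈-3.533316; next y=1/5·(-1.130028)+1/4·(-3.533316)≈-1.109334
n=10: y≈-1.109334, sp=-1, e=sp−y≈0.109334; I≈-2.549802, D=e−e_prev≈-0.020693; u=0·0.109334+5/4·(-2.549802)+3/2·(-0.020693)≈-3.218292; next y=1/5·(-1.109334)+1/4·(-3.218292)≈-1.026440
n=11: y≈-1.026440, sp=-1, e=sp−y≈0.026440; I≈-2.523362, D=e−e_prev≈-0.082894; u=0·0.026440+5/4·(-2.523362)+3/2·(-0.082894)≈-3.278544; next y=1/5·(-1.026440)+1/4·(-3.278544)≈-1.024924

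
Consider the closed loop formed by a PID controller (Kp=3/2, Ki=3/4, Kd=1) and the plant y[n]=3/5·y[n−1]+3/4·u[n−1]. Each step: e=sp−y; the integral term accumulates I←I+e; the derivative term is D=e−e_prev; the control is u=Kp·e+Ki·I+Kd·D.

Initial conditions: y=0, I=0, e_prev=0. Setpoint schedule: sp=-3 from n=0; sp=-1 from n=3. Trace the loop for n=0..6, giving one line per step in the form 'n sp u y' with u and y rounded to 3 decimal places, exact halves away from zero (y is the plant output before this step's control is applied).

(exact arithmetic carried between steps; '≈' marks a value shown rounded to 6 d.p. or computed from one; I and e_prev carry over from the previous line; the table rounds u and y to 3 d.p., halves away from zero)
n=0: y=0, sp=-3, e=sp−y=-3; I=-3, D=e−e_prev=-3; u=3/2·(-3)+3/4·(-3)+1·(-3)=-9.75; next y=3/5·0+3/4·(-9.75)=-7.3125
n=1: y=-7.3125, sp=-3, e=sp−y=4.3125; I=1.3125, D=e−e_prev=7.3125; u=3/2·4.3125+3/4·1.3125+1·7.3125=14.765625; next y=3/5·(-7.3125)+3/4·14.765625≈6.686719
n=2: y≈6.686719, sp=-3, e=sp−y≈-9.686719; I≈-8.374219, D=e−e_prev≈-13.999219; u=3/2·(-9.686719)+3/4·(-8.374219)+1·(-13.999219)≈-34.809961; next y=3/5·6.686719+3/4·(-34.809961)≈-22.095439
n=3: y≈-22.095439, sp=-1, e=sp−y≈21.095439; I≈12.721221, D=e−e_prev≈30.782158; u=3/2·21.095439+3/4·12.721221+1·30.782158≈71.966233; next y=3/5·(-22.095439)+3/4·71.966233≈40.717411
n=4: y≈40.717411, sp=-1, e=sp−y≈-41.717411; I≈-28.996190, D=e−e_prev≈-62.812850; u=3/2·(-41.717411)+3/4·(-28.996190)+1·(-62.812850)≈-147.136110; next y=3/5·40.717411+3/4·(-147.136110)≈-85.921636
n=5: y≈-85.921636, sp=-1, e=sp−y≈84.921636; I≈55.925445, D=e−e_prev≈126.639047; u=3/2·84.921636+3/4·55.925445+1·126.639047≈295.965584; next y=3/5·(-85.921636)+3/4·295.965584≈170.421207
n=6: y≈170.421207, sp=-1, e=sp−y≈-171.421207; I≈-115.495761, D=e−e_prev≈-256.342842; u=3/2·(-171.421207)+3/4·(-115.495761)+1·(-256.342842)≈-600.096474; next y=3/5·170.421207+3/4·(-600.096474)≈-347.819631

0 -3 -9.750 0.000
1 -3 14.766 -7.313
2 -3 -34.810 6.687
3 -1 71.966 -22.095
4 -1 -147.136 40.717
5 -1 295.966 -85.922
6 -1 -600.096 170.421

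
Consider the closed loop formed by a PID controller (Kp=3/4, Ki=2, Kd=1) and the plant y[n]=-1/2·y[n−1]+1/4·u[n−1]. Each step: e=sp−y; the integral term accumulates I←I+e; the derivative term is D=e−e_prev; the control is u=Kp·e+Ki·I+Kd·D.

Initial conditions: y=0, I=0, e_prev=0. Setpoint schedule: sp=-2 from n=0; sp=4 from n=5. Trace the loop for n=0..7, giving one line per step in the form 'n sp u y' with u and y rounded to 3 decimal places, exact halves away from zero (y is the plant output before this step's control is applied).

0 -2 -7.500 0.000
1 -2 -2.469 -1.875
2 -2 -12.826 0.320
3 -2 -1.445 -3.367
4 -2 -19.982 1.322
5 4 26.732 -5.656
6 4 -23.812 9.511
7 4 56.158 -10.709

(exact arithmetic carried between steps; '≈' marks a value shown rounded to 6 d.p. or computed from one; I and e_prev carry over from the previous line; the table rounds u and y to 3 d.p., halves away from zero)
n=0: y=0, sp=-2, e=sp−y=-2; I=-2, D=e−e_prev=-2; u=3/4·(-2)+2·(-2)+1·(-2)=-7.5; next y=-1/2·0+1/4·(-7.5)=-1.875
n=1: y=-1.875, sp=-2, e=sp−y=-0.125; I=-2.125, D=e−e_prev=1.875; u=3/4·(-0.125)+2·(-2.125)+1·1.875=-2.46875; next y=-1/2·(-1.875)+1/4·(-2.46875)≈0.320313
n=2: y≈0.320313, sp=-2, e=sp−y≈-2.320313; I≈-4.445313, D=e−e_prev≈-2.195313; u=3/4·(-2.320313)+2·(-4.445313)+1·(-2.195313)≈-12.826172; next y=-1/2·0.320313+1/4·(-12.826172)≈-3.366699
n=3: y≈-3.366699, sp=-2, e=sp−y≈1.366699; I≈-3.078613, D=e−e_prev≈3.687012; u=3/4·1.366699+2·(-3.078613)+1·3.687012≈-1.445190; next y=-1/2·(-3.366699)+1/4·(-1.445190)≈1.322052
n=4: y≈1.322052, sp=-2, e=sp−y≈-3.322052; I≈-6.400665, D=e−e_prev≈-4.688751; u=3/4·(-3.322052)+2·(-6.400665)+1·(-4.688751)≈-19.981621; next y=-1/2·1.322052+1/4·(-19.981621)≈-5.656431
n=5: y≈-5.656431, sp=4, e=sp−y≈9.656431; I≈3.255766, D=e−e_prev≈12.978483; u=3/4·9.656431+2·3.255766+1·12.978483≈26.732338; next y=-1/2·(-5.656431)+1/4·26.732338≈9.511300
n=6: y≈9.511300, sp=4, e=sp−y≈-5.511300; I≈-2.255534, D=e−e_prev≈-15.167731; u=3/4·(-5.511300)+2·(-2.255534)+1·(-15.167731)≈-23.812275; next y=-1/2·9.511300+1/4·(-23.812275)≈-10.708719
n=7: y≈-10.708719, sp=4, e=sp−y≈14.708719; I≈12.453185, D=e−e_prev≈20.220019; u=3/4·14.708719+2·12.453185+1·20.220019≈56.157927; next y=-1/2·(-10.708719)+1/4·56.157927≈19.393841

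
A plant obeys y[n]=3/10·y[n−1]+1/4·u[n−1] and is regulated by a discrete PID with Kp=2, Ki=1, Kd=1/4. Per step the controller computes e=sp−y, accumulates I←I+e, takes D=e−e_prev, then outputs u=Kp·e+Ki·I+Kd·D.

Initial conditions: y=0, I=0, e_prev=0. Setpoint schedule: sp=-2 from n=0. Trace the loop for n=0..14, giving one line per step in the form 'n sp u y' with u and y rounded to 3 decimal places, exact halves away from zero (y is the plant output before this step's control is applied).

0 -2 -6.500 0.000
1 -2 -2.719 -1.625
2 -2 -4.988 -1.167
3 -2 -4.309 -1.597
4 -2 -4.952 -1.556
5 -2 -4.903 -1.705
6 -2 -5.130 -1.737
7 -2 -5.185 -1.804
8 -2 -5.288 -1.837
9 -2 -5.343 -1.873
10 -2 -5.399 -1.898
11 -2 -5.438 -1.919
12 -2 -5.472 -1.935
13 -2 -5.497 -1.949
14 -2 -5.518 -1.959

(exact arithmetic carried between steps; '≈' marks a value shown rounded to 6 d.p. or computed from one; I and e_prev carry over from the previous line; the table rounds u and y to 3 d.p., halves away from zero)
n=0: y=0, sp=-2, e=sp−y=-2; I=-2, D=e−e_prev=-2; u=2·(-2)+1·(-2)+1/4·(-2)=-6.5; next y=3/10·0+1/4·(-6.5)=-1.625
n=1: y=-1.625, sp=-2, e=sp−y=-0.375; I=-2.375, D=e−e_prev=1.625; u=2·(-0.375)+1·(-2.375)+1/4·1.625=-2.71875; next y=3/10·(-1.625)+1/4·(-2.71875)≈-1.167188
n=2: y≈-1.167188, sp=-2, e=sp−y≈-0.832813; I≈-3.207813, D=e−e_prev≈-0.457813; u=2·(-0.832813)+1·(-3.207813)+1/4·(-0.457813)≈-4.987891; next y=3/10·(-1.167188)+1/4·(-4.987891)≈-1.597129
n=3: y≈-1.597129, sp=-2, e=sp−y≈-0.402871; I≈-3.610684, D=e−e_prev≈0.429941; u=2·(-0.402871)+1·(-3.610684)+1/4·0.429941≈-4.308940; next y=3/10·(-1.597129)+1/4·(-4.308940)≈-1.556374
n=4: y≈-1.556374, sp=-2, e=sp−y≈-0.443626; I≈-4.054310, D=e−e_prev≈-0.040755; u=2·(-0.443626)+1·(-4.054310)+1/4·(-0.040755)≈-4.951751; next y=3/10·(-1.556374)+1/4·(-4.951751)≈-1.704850
n=5: y≈-1.704850, sp=-2, e=sp−y≈-0.295150; I≈-4.349460, D=e−e_prev≈0.148476; u=2·(-0.295150)+1·(-4.349460)+1/4·0.148476≈-4.902641; next y=3/10·(-1.704850)+1/4·(-4.902641)≈-1.737115
n=6: y≈-1.737115, sp=-2, e=sp−y≈-0.262885; I≈-4.612345, D=e−e_prev≈0.032265; u=2·(-0.262885)+1·(-4.612345)+1/4·0.032265≈-5.130048; next y=3/10·(-1.737115)+1/4·(-5.130048)≈-1.803647
n=7: y≈-1.803647, sp=-2, e=sp−y≈-0.196353; I≈-4.808698, D=e−e_prev≈0.066531; u=2·(-0.196353)+1·(-4.808698)+1/4·0.066531≈-5.184772; next y=3/10·(-1.803647)+1/4·(-5.184772)≈-1.837287
n=8: y≈-1.837287, sp=-2, e=sp−y≈-0.162713; I≈-4.971411, D=e−e_prev≈0.033640; u=2·(-0.162713)+1·(-4.971411)+1/4·0.033640≈-5.288427; next y=3/10·(-1.837287)+1/4·(-5.288427)≈-1.873293
n=9: y≈-1.873293, sp=-2, e=sp−y≈-0.126707; I≈-5.098118, D=e−e_prev≈0.036006; u=2·(-0.126707)+1·(-5.098118)+1/4·0.036006≈-5.342531; next y=3/10·(-1.873293)+1/4·(-5.342531)≈-1.897621
n=10: y≈-1.897621, sp=-2, e=sp−y≈-0.102379; I≈-5.200498, D=e−e_prev≈0.024328; u=2·(-0.102379)+1·(-5.200498)+1/4·0.024328≈-5.399174; next y=3/10·(-1.897621)+1/4·(-5.399174)≈-1.919080
n=11: y≈-1.919080, sp=-2, e=sp−y≈-0.080920; I≈-5.281418, D=e−e_prev≈0.021459; u=2·(-0.080920)+1·(-5.281418)+1/4·0.021459≈-5.437893; next y=3/10·(-1.919080)+1/4·(-5.437893)≈-1.935197
n=12: y≈-1.935197, sp=-2, e=sp−y≈-0.064803; I≈-5.346221, D=e−e_prev≈0.016118; u=2·(-0.064803)+1·(-5.346221)+1/4·0.016118≈-5.471797; next y=3/10·(-1.935197)+1/4·(-5.471797)≈-1.948508
n=13: y≈-1.948508, sp=-2, e=sp−y≈-0.051492; I≈-5.397712, D=e−e_prev≈0.013311; u=2·(-0.051492)+1·(-5.397712)+1/4·0.013311≈-5.497368; next y=3/10·(-1.948508)+1/4·(-5.497368)≈-1.958894
n=14: y≈-1.958894, sp=-2, e=sp−y≈-0.041106; I≈-5.438818, D=e−e_prev≈0.010386; u=2·(-0.041106)+1·(-5.438818)+1/4·0.010386≈-5.518432; next y=3/10·(-1.958894)+1/4·(-5.518432)≈-1.967276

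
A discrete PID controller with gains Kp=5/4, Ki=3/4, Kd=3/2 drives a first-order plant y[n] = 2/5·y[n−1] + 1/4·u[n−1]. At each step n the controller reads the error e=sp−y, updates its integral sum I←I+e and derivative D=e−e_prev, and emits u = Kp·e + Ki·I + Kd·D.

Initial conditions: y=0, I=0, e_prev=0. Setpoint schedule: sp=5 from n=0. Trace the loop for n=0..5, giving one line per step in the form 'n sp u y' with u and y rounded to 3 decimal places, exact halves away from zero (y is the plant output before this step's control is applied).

(exact arithmetic carried between steps; '≈' marks a value shown rounded to 6 d.p. or computed from one; I and e_prev carry over from the previous line; the table rounds u and y to 3 d.p., halves away from zero)
n=0: y=0, sp=5, e=sp−y=5; I=5, D=e−e_prev=5; u=5/4·5+3/4·5+3/2·5=17.5; next y=2/5·0+1/4·17.5=4.375
n=1: y=4.375, sp=5, e=sp−y=0.625; I=5.625, D=e−e_prev=-4.375; u=5/4·0.625+3/4·5.625+3/2·(-4.375)=-1.5625; next y=2/5·4.375+1/4·(-1.5625)=1.359375
n=2: y=1.359375, sp=5, e=sp−y=3.640625; I=9.265625, D=e−e_prev=3.015625; u=5/4·3.640625+3/4·9.265625+3/2·3.015625≈16.023438; next y=2/5·1.359375+1/4·16.023438≈4.549609
n=3: y≈4.549609, sp=5, e=sp−y≈0.450391; I≈9.716016, D=e−e_prev≈-3.190234; u=5/4·0.450391+3/4·9.716016+3/2·(-3.190234)≈3.064648; next y=2/5·4.549609+1/4·3.064648≈2.586006
n=4: y≈2.586006, sp=5, e=sp−y≈2.413994; I≈12.130010, D=e−e_prev≈1.963604; u=5/4·2.413994+3/4·12.130010+3/2·1.963604≈15.060405; next y=2/5·2.586006+1/4·15.060405≈4.799504
n=5: y≈4.799504, sp=5, e=sp−y≈0.200496; I≈12.330506, D=e−e_prev≈-2.213498; u=5/4·0.200496+3/4·12.330506+3/2·(-2.213498)≈6.178253; next y=2/5·4.799504+1/4·6.178253≈3.464365

0 5 17.500 0.000
1 5 -1.563 4.375
2 5 16.023 1.359
3 5 3.065 4.550
4 5 15.060 2.586
5 5 6.178 4.800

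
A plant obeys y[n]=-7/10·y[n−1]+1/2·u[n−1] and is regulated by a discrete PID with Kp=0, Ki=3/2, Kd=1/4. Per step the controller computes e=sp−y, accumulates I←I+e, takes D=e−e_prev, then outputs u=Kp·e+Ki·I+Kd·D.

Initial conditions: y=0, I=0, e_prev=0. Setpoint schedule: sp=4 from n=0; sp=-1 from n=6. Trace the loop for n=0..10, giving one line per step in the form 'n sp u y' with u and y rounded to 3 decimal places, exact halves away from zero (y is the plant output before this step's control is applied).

(exact arithmetic carried between steps; '≈' marks a value shown rounded to 6 d.p. or computed from one; I and e_prev carry over from the previous line; the table rounds u and y to 3 d.p., halves away from zero)
n=0: y=0, sp=4, e=sp−y=4; I=4, D=e−e_prev=4; u=0·4+3/2·4+1/4·4=7; next y=-7/10·0+1/2·7=3.5
n=1: y=3.5, sp=4, e=sp−y=0.5; I=4.5, D=e−e_prev=-3.5; u=0·0.5+3/2·4.5+1/4·(-3.5)=5.875; next y=-7/10·3.5+1/2·5.875=0.4875
n=2: y=0.4875, sp=4, e=sp−y=3.5125; I=8.0125, D=e−e_prev=3.0125; u=0·3.5125+3/2·8.0125+1/4·3.0125=12.771875; next y=-7/10·0.4875+1/2·12.771875≈6.044688
n=3: y≈6.044688, sp=4, e=sp−y≈-2.044688; I≈5.967813, D=e−e_prev≈-5.557188; u=0·(-2.044688)+3/2·5.967813+1/4·(-5.557188)≈7.562422; next y=-7/10·6.044688+1/2·7.562422≈-0.450070
n=4: y≈-0.450070, sp=4, e=sp−y≈4.450070; I≈10.417883, D=e−e_prev≈6.494758; u=0·4.450070+3/2·10.417883+1/4·6.494758≈17.250514; next y=-7/10·(-0.450070)+1/2·17.250514≈8.940306
n=5: y≈8.940306, sp=4, e=sp−y≈-4.940306; I≈5.477577, D=e−e_prev≈-9.390376; u=0·(-4.940306)+3/2·5.477577+1/4·(-9.390376)≈5.868771; next y=-7/10·8.940306+1/2·5.868771≈-3.323829
n=6: y≈-3.323829, sp=-1, e=sp−y≈2.323829; I≈7.801405, D=e−e_prev≈7.264135; u=0·2.323829+3/2·7.801405+1/4·7.264135≈13.518142; next y=-7/10·(-3.323829)+1/2·13.518142≈9.085751
n=7: y≈9.085751, sp=-1, e=sp−y≈-10.085751; I≈-2.284346, D=e−e_prev≈-12.409580; u=0·(-10.085751)+3/2·(-2.284346)+1/4·(-12.409580)≈-6.528913; next y=-7/10·9.085751+1/2·(-6.528913)≈-9.624482
n=8: y≈-9.624482, sp=-1, e=sp−y≈8.624482; I≈6.340137, D=e−e_prev≈18.710233; u=0·8.624482+3/2·6.340137+1/4·18.710233≈14.187764; next y=-7/10·(-9.624482)+1/2·14.187764≈13.831019
n=9: y≈13.831019, sp=-1, e=sp−y≈-14.831019; I≈-8.490883, D=e−e_prev≈-23.455502; u=0·(-14.831019)+3/2·(-8.490883)+1/4·(-23.455502)≈-18.600199; next y=-7/10·13.831019+1/2·(-18.600199)≈-18.981813
n=10: y≈-18.981813, sp=-1, e=sp−y≈17.981813; I≈9.490931, D=e−e_prev≈32.812833; u=0·17.981813+3/2·9.490931+1/4·32.812833≈22.439604; next y=-7/10·(-18.981813)+1/2·22.439604≈24.507071

0 4 7.000 0.000
1 4 5.875 3.500
2 4 12.772 0.488
3 4 7.562 6.045
4 4 17.251 -0.450
5 4 5.869 8.940
6 -1 13.518 -3.324
7 -1 -6.529 9.086
8 -1 14.188 -9.624
9 -1 -18.600 13.831
10 -1 22.440 -18.982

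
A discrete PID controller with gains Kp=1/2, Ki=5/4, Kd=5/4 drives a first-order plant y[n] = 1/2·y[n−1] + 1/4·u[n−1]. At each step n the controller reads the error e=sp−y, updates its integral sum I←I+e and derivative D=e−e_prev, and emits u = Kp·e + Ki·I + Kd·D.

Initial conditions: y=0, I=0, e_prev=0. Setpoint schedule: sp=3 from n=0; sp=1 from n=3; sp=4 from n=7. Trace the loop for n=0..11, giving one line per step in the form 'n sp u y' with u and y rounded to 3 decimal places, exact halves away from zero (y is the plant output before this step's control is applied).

(exact arithmetic carried between steps; '≈' marks a value shown rounded to 6 d.p. or computed from one; I and e_prev carry over from the previous line; the table rounds u and y to 3 d.p., halves away from zero)
n=0: y=0, sp=3, e=sp−y=3; I=3, D=e−e_prev=3; u=1/2·3+5/4·3+5/4·3=9; next y=1/2·0+1/4·9=2.25
n=1: y=2.25, sp=3, e=sp−y=0.75; I=3.75, D=e−e_prev=-2.25; u=1/2·0.75+5/4·3.75+5/4·(-2.25)=2.25; next y=1/2·2.25+1/4·2.25=1.6875
n=2: y=1.6875, sp=3, e=sp−y=1.3125; I=5.0625, D=e−e_prev=0.5625; u=1/2·1.3125+5/4·5.0625+5/4·0.5625=7.6875; next y=1/2·1.6875+1/4·7.6875=2.765625
n=3: y=2.765625, sp=1, e=sp−y=-1.765625; I=3.296875, D=e−e_prev=-3.078125; u=1/2·(-1.765625)+5/4·3.296875+5/4·(-3.078125)=-0.609375; next y=1/2·2.765625+1/4·(-0.609375)≈1.230469
n=4: y≈1.230469, sp=1, e=sp−y≈-0.230469; I≈3.066406, D=e−e_prev≈1.535156; u=1/2·(-0.230469)+5/4·3.066406+5/4·1.535156≈5.636719; next y=1/2·1.230469+1/4·5.636719≈2.024414
n=5: y≈2.024414, sp=1, e=sp−y≈-1.024414; I≈2.041992, D=e−e_prev≈-0.793945; u=1/2·(-1.024414)+5/4·2.041992+5/4·(-0.793945)≈1.047852; next y=1/2·2.024414+1/4·1.047852≈1.274170
n=6: y≈1.274170, sp=1, e=sp−y≈-0.274170; I≈1.767822, D=e−e_prev≈0.750244; u=1/2·(-0.274170)+5/4·1.767822+5/4·0.750244≈3.010498; next y=1/2·1.274170+1/4·3.010498≈1.389709
n=7: y≈1.389709, sp=4, e=sp−y≈2.610291; I≈4.378113, D=e−e_prev≈2.884460; u=1/2·2.610291+5/4·4.378113+5/4·2.884460≈10.383362; next y=1/2·1.389709+1/4·10.383362≈3.290695
n=8: y≈3.290695, sp=4, e=sp−y≈0.709305; I≈5.087418, D=e−e_prev≈-1.900986; u=1/2·0.709305+5/4·5.087418+5/4·(-1.900986)≈4.337692; next y=1/2·3.290695+1/4·4.337692≈2.729771
n=9: y≈2.729771, sp=4, e=sp−y≈1.270229; I≈6.357647, D=e−e_prev≈0.560925; u=1/2·1.270229+5/4·6.357647+5/4·0.560925≈9.283329; next y=1/2·2.729771+1/4·9.283329≈3.685718
n=10: y≈3.685718, sp=4, e=sp−y≈0.314282; I≈6.671929, D=e−e_prev≈-0.955947; u=1/2·0.314282+5/4·6.671929+5/4·(-0.955947)≈7.302119; next y=1/2·3.685718+1/4·7.302119≈3.668389
n=11: y≈3.668389, sp=4, e=sp−y≈0.331611; I≈7.003541, D=e−e_prev≈0.017329; u=1/2·0.331611+5/4·7.003541+5/4·0.017329≈8.941893; next y=1/2·3.668389+1/4·8.941893≈4.069668

0 3 9.000 0.000
1 3 2.250 2.250
2 3 7.688 1.688
3 1 -0.609 2.766
4 1 5.637 1.230
5 1 1.048 2.024
6 1 3.010 1.274
7 4 10.383 1.390
8 4 4.338 3.291
9 4 9.283 2.730
10 4 7.302 3.686
11 4 8.942 3.668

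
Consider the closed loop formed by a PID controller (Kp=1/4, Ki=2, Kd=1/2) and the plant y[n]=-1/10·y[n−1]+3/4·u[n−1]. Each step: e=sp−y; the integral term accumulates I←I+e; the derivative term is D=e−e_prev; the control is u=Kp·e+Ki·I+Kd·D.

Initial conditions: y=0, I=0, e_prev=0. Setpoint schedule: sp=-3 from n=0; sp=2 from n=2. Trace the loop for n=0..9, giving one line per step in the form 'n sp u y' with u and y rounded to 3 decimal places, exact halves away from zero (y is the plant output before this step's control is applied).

(exact arithmetic carried between steps; '≈' marks a value shown rounded to 6 d.p. or computed from one; I and e_prev carry over from the previous line; the table rounds u and y to 3 d.p., halves away from zero)
n=0: y=0, sp=-3, e=sp−y=-3; I=-3, D=e−e_prev=-3; u=1/4·(-3)+2·(-3)+1/2·(-3)=-8.25; next y=-1/10·0+3/4·(-8.25)=-6.1875
n=1: y=-6.1875, sp=-3, e=sp−y=3.1875; I=0.1875, D=e−e_prev=6.1875; u=1/4·3.1875+2·0.1875+1/2·6.1875=4.265625; next y=-1/10·(-6.1875)+3/4·4.265625≈3.817969
n=2: y≈3.817969, sp=2, e=sp−y≈-1.817969; I≈-1.630469, D=e−e_prev≈-5.005469; u=1/4·(-1.817969)+2·(-1.630469)+1/2·(-5.005469)≈-6.218164; next y=-1/10·3.817969+3/4·(-6.218164)≈-5.045420
n=3: y≈-5.045420, sp=2, e=sp−y≈7.045420; I≈5.414951, D=e−e_prev≈8.863389; u=1/4·7.045420+2·5.414951+1/2·8.863389≈17.022952; next y=-1/10·(-5.045420)+3/4·17.022952≈13.271756
n=4: y≈13.271756, sp=2, e=sp−y≈-11.271756; I≈-5.856805, D=e−e_prev≈-18.317176; u=1/4·(-11.271756)+2·(-5.856805)+1/2·(-18.317176)≈-23.690136; next y=-1/10·13.271756+3/4·(-23.690136)≈-19.094777
n=5: y≈-19.094777, sp=2, e=sp−y≈21.094777; I≈15.237973, D=e−e_prev≈32.366533; u=1/4·21.094777+2·15.237973+1/2·32.366533≈51.932907; next y=-1/10·(-19.094777)+3/4·51.932907≈40.859158
n=6: y≈40.859158, sp=2, e=sp−y≈-38.859158; I≈-23.621185, D=e−e_prev≈-59.953935; u=1/4·(-38.859158)+2·(-23.621185)+1/2·(-59.953935)≈-86.934127; next y=-1/10·40.859158+3/4·(-86.934127)≈-69.286511
n=7: y≈-69.286511, sp=2, e=sp−y≈71.286511; I≈47.665326, D=e−e_prev≈110.145669; u=1/4·71.286511+2·47.665326+1/2·110.145669≈168.225115; next y=-1/10·(-69.286511)+3/4·168.225115≈133.097487
n=8: y≈133.097487, sp=2, e=sp−y≈-131.097487; I≈-83.432161, D=e−e_prev≈-202.383998; u=1/4·(-131.097487)+2·(-83.432161)+1/2·(-202.383998)≈-300.830693; next y=-1/10·133.097487+3/4·(-300.830693)≈-238.932768
n=9: y≈-238.932768, sp=2, e=sp−y≈240.932768; I≈157.500607, D=e−e_prev≈372.030255; u=1/4·240.932768+2·157.500607+1/2·372.030255≈561.249534; next y=-1/10·(-238.932768)+3/4·561.249534≈444.830427

0 -3 -8.250 0.000
1 -3 4.266 -6.188
2 2 -6.218 3.818
3 2 17.023 -5.045
4 2 -23.690 13.272
5 2 51.933 -19.095
6 2 -86.934 40.859
7 2 168.225 -69.287
8 2 -300.831 133.097
9 2 561.250 -238.933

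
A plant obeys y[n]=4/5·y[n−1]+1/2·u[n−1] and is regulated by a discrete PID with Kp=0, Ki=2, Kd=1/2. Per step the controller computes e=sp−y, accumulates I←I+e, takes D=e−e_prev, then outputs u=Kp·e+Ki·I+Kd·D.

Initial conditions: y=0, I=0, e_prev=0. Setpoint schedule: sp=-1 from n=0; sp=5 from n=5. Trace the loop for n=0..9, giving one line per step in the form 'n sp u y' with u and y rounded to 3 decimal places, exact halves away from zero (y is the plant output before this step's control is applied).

(exact arithmetic carried between steps; '≈' marks a value shown rounded to 6 d.p. or computed from one; I and e_prev carry over from the previous line; the table rounds u and y to 3 d.p., halves away from zero)
n=0: y=0, sp=-1, e=sp−y=-1; I=-1, D=e−e_prev=-1; u=0·(-1)+2·(-1)+1/2·(-1)=-2.5; next y=4/5·0+1/2·(-2.5)=-1.25
n=1: y=-1.25, sp=-1, e=sp−y=0.25; I=-0.75, D=e−e_prev=1.25; u=0·0.25+2·(-0.75)+1/2·1.25=-0.875; next y=4/5·(-1.25)+1/2·(-0.875)=-1.4375
n=2: y=-1.4375, sp=-1, e=sp−y=0.4375; I=-0.3125, D=e−e_prev=0.1875; u=0·0.4375+2·(-0.3125)+1/2·0.1875=-0.53125; next y=4/5·(-1.4375)+1/2·(-0.53125)=-1.415625
n=3: y=-1.415625, sp=-1, e=sp−y=0.415625; I=0.103125, D=e−e_prev=-0.021875; u=0·0.415625+2·0.103125+1/2·(-0.021875)≈0.195313; next y=4/5·(-1.415625)+1/2·0.195313≈-1.034844
n=4: y≈-1.034844, sp=-1, e=sp−y≈0.034844; I≈0.137969, D=e−e_prev≈-0.380781; u=0·0.034844+2·0.137969+1/2·(-0.380781)≈0.085547; next y=4/5·(-1.034844)+1/2·0.085547≈-0.785102
n=5: y≈-0.785102, sp=5, e=sp−y≈5.785102; I≈5.923070, D=e−e_prev≈5.750258; u=0·5.785102+2·5.923070+1/2·5.750258≈14.721270; next y=4/5·(-0.785102)+1/2·14.721270≈6.732554
n=6: y≈6.732554, sp=5, e=sp−y≈-1.732554; I≈4.190517, D=e−e_prev≈-7.517655; u=0·(-1.732554)+2·4.190517+1/2·(-7.517655)≈4.622206; next y=4/5·6.732554+1/2·4.622206≈7.697146
n=7: y≈7.697146, sp=5, e=sp−y≈-2.697146; I≈1.493371, D=e−e_prev≈-0.964592; u=0·(-2.697146)+2·1.493371+1/2·(-0.964592)≈2.504446; next y=4/5·7.697146+1/2·2.504446≈7.409940
n=8: y≈7.409940, sp=5, e=sp−y≈-2.409940; I≈-0.916569, D=e−e_prev≈0.287206; u=0·(-2.409940)+2·(-0.916569)+1/2·0.287206≈-1.689534; next y=4/5·7.409940+1/2·(-1.689534)≈5.083185
n=9: y≈5.083185, sp=5, e=sp−y≈-0.083185; I≈-0.999753, D=e−e_prev≈2.326755; u=0·(-0.083185)+2·(-0.999753)+1/2·2.326755≈-0.836129; next y=4/5·5.083185+1/2·(-0.836129)≈3.648483

0 -1 -2.500 0.000
1 -1 -0.875 -1.250
2 -1 -0.531 -1.438
3 -1 0.195 -1.416
4 -1 0.086 -1.035
5 5 14.721 -0.785
6 5 4.622 6.733
7 5 2.504 7.697
8 5 -1.690 7.410
9 5 -0.836 5.083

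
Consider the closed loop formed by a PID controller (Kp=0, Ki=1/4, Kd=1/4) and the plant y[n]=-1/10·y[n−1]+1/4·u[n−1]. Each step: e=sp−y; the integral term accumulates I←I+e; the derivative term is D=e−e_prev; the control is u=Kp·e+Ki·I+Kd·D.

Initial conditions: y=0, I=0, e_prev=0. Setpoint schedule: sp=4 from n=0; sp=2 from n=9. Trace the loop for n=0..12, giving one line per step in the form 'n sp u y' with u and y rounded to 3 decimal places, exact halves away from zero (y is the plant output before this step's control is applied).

0 4 2.000 0.000
1 4 1.750 0.500
2 4 2.806 0.388
3 4 3.544 0.663
4 4 4.368 0.820
5 4 5.107 1.010
6 4 5.820 1.176
7 4 6.486 1.337
8 4 7.117 1.488
9 2 6.711 1.630
10 2 7.397 1.515
11 2 7.398 1.698
12 2 7.529 1.680

(exact arithmetic carried between steps; '≈' marks a value shown rounded to 6 d.p. or computed from one; I and e_prev carry over from the previous line; the table rounds u and y to 3 d.p., halves away from zero)
n=0: y=0, sp=4, e=sp−y=4; I=4, D=e−e_prev=4; u=0·4+1/4·4+1/4·4=2; next y=-1/10·0+1/4·2=0.5
n=1: y=0.5, sp=4, e=sp−y=3.5; I=7.5, D=e−e_prev=-0.5; u=0·3.5+1/4·7.5+1/4·(-0.5)=1.75; next y=-1/10·0.5+1/4·1.75=0.3875
n=2: y=0.3875, sp=4, e=sp−y=3.6125; I=11.1125, D=e−e_prev=0.1125; u=0·3.6125+1/4·11.1125+1/4·0.1125=2.80625; next y=-1/10·0.3875+1/4·2.80625≈0.662813
n=3: y≈0.662813, sp=4, e=sp−y≈3.337188; I≈14.449688, D=e−e_prev≈-0.275313; u=0·3.337188+1/4·14.449688+1/4·(-0.275313)≈3.543594; next y=-1/10·0.662813+1/4·3.543594≈0.819617
n=4: y≈0.819617, sp=4, e=sp−y≈3.180383; I≈17.630070, D=e−e_prev≈-0.156805; u=0·3.180383+1/4·17.630070+1/4·(-0.156805)≈4.368316; next y=-1/10·0.819617+1/4·4.368316≈1.010117
n=5: y≈1.010117, sp=4, e=sp−y≈2.989883; I≈20.619953, D=e−e_prev≈-0.190500; u=0·2.989883+1/4·20.619953+1/4·(-0.190500)≈5.107363; next y=-1/10·1.010117+1/4·5.107363≈1.175829
n=6: y≈1.175829, sp=4, e=sp−y≈2.824171; I≈23.444124, D=e−e_prev≈-0.165712; u=0·2.824171+1/4·23.444124+1/4·(-0.165712)≈5.819603; next y=-1/10·1.175829+1/4·5.819603≈1.337318
n=7: y≈1.337318, sp=4, e=sp−y≈2.662682; I≈26.106806, D=e−e_prev≈-0.161489; u=0·2.662682+1/4·26.106806+1/4·(-0.161489)≈6.486329; next y=-1/10·1.337318+1/4·6.486329≈1.487851
n=8: y≈1.487851, sp=4, e=sp−y≈2.512149; I≈28.618955, D=e−e_prev≈-0.150533; u=0·2.512149+1/4·28.618955+1/4·(-0.150533)≈7.117106; next y=-1/10·1.487851+1/4·7.117106≈1.630491
n=9: y≈1.630491, sp=2, e=sp−y≈0.369509; I≈28.988464, D=e−e_prev≈-2.142641; u=0·0.369509+1/4·28.988464+1/4·(-2.142641)≈6.711456; next y=-1/10·1.630491+1/4·6.711456≈1.514815
n=10: y≈1.514815, sp=2, e=sp−y≈0.485185; I≈29.473649, D=e−e_prev≈0.115677; u=0·0.485185+1/4·29.473649+1/4·0.115677≈7.397331; next y=-1/10·1.514815+1/4·7.397331≈1.697851
n=11: y≈1.697851, sp=2, e=sp−y≈0.302149; I≈29.775798, D=e−e_prev≈-0.183037; u=0·0.302149+1/4·29.775798+1/4·(-0.183037)≈7.398190; next y=-1/10·1.697851+1/4·7.398190≈1.679762
n=12: y≈1.679762, sp=2, e=sp−y≈0.320238; I≈30.096035, D=e−e_prev≈0.018089; u=0·0.320238+1/4·30.096035+1/4·0.018089≈7.528531; next y=-1/10·1.679762+1/4·7.528531≈1.714157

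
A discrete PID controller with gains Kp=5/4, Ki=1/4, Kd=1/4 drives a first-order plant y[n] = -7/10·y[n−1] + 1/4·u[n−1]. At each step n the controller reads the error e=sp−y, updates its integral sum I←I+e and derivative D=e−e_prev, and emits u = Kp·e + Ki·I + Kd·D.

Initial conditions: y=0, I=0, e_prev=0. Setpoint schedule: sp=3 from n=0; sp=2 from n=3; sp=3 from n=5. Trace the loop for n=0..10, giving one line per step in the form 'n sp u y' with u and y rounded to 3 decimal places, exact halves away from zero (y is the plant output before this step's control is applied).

0 3 5.250 0.000
1 3 2.953 1.313
2 3 6.316 -0.180
3 2 1.688 1.705
4 2 6.818 -0.772
5 3 3.363 2.245
6 3 9.262 -0.731
7 3 3.225 2.827
8 3 11.157 -1.173
9 3 2.831 3.610
10 3 13.375 -1.819

(exact arithmetic carried between steps; '≈' marks a value shown rounded to 6 d.p. or computed from one; I and e_prev carry over from the previous line; the table rounds u and y to 3 d.p., halves away from zero)
n=0: y=0, sp=3, e=sp−y=3; I=3, D=e−e_prev=3; u=5/4·3+1/4·3+1/4·3=5.25; next y=-7/10·0+1/4·5.25=1.3125
n=1: y=1.3125, sp=3, e=sp−y=1.6875; I=4.6875, D=e−e_prev=-1.3125; u=5/4·1.6875+1/4·4.6875+1/4·(-1.3125)=2.953125; next y=-7/10·1.3125+1/4·2.953125≈-0.180469
n=2: y≈-0.180469, sp=3, e=sp−y≈3.180469; I≈7.867969, D=e−e_prev≈1.492969; u=5/4·3.180469+1/4·7.867969+1/4·1.492969≈6.315820; next y=-7/10·(-0.180469)+1/4·6.315820≈1.705283
n=3: y≈1.705283, sp=2, e=sp−y≈0.294717; I≈8.162686, D=e−e_prev≈-2.885752; u=5/4·0.294717+1/4·8.162686+1/4·(-2.885752)≈1.687629; next y=-7/10·1.705283+1/4·1.687629≈-0.771791
n=4: y≈-0.771791, sp=2, e=sp−y≈2.771791; I≈10.934476, D=e−e_prev≈2.477074; u=5/4·2.771791+1/4·10.934476+1/4·2.477074≈6.817626; next y=-7/10·(-0.771791)+1/4·6.817626≈2.244660
n=5: y≈2.244660, sp=3, e=sp−y≈0.755340; I≈11.689816, D=e−e_prev≈-2.016451; u=5/4·0.755340+1/4·11.689816+1/4·(-2.016451)≈3.362516; next y=-7/10·2.244660+1/4·3.362516≈-0.730633
n=6: y≈-0.730633, sp=3, e=sp−y≈3.730633; I≈15.420449, D=e−e_prev≈2.975293; u=5/4·3.730633+1/4·15.420449+1/4·2.975293≈9.262227; next y=-7/10·(-0.730633)+1/4·9.262227≈2.827000
n=7: y≈2.827000, sp=3, e=sp−y≈0.173000; I≈15.593449, D=e−e_prev≈-3.557633; u=5/4·0.173000+1/4·15.593449+1/4·(-3.557633)≈3.225204; next y=-7/10·2.827000+1/4·3.225204≈-1.172599
n=8: y≈-1.172599, sp=3, e=sp−y≈4.172599; I≈19.766048, D=e−e_prev≈3.999599; u=5/4·4.172599+1/4·19.766048+1/4·3.999599≈11.157160; next y=-7/10·(-1.172599)+1/4·11.157160≈3.610109
n=9: y≈3.610109, sp=3, e=sp−y≈-0.610109; I≈19.155939, D=e−e_prev≈-4.782708; u=5/4·(-0.610109)+1/4·19.155939+1/4·(-4.782708)≈2.830671; next y=-7/10·3.610109+1/4·2.830671≈-1.819409
n=10: y≈-1.819409, sp=3, e=sp−y≈4.819409; I≈23.975348, D=e−e_prev≈5.429518; u=5/4·4.819409+1/4·23.975348+1/4·5.429518≈13.375478; next y=-7/10·(-1.819409)+1/4·13.375478≈4.617456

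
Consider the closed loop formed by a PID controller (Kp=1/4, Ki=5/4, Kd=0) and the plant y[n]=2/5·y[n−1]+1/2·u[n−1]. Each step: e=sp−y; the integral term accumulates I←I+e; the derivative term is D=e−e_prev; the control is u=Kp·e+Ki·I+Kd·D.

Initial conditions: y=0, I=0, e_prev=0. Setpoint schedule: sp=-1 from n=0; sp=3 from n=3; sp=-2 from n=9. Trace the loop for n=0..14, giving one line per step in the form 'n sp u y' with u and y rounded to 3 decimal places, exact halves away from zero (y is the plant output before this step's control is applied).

0 -1 -1.500 0.000
1 -1 -1.625 -0.750
2 -1 -1.394 -1.113
3 3 4.791 -1.142
4 3 5.347 1.939
5 3 4.408 3.449
6 3 3.645 3.584
7 3 3.407 3.256
8 3 3.462 3.006
9 -2 -3.937 2.933
10 -2 -4.511 -0.795
11 -2 -3.349 -2.573
12 -2 -2.437 -2.704
13 -2 -2.163 -2.300
14 -2 -2.236 -2.001

(exact arithmetic carried between steps; '≈' marks a value shown rounded to 6 d.p. or computed from one; I and e_prev carry over from the previous line; the table rounds u and y to 3 d.p., halves away from zero)
n=0: y=0, sp=-1, e=sp−y=-1; I=-1, D=e−e_prev=-1; u=1/4·(-1)+5/4·(-1)+0·(-1)=-1.5; next y=2/5·0+1/2·(-1.5)=-0.75
n=1: y=-0.75, sp=-1, e=sp−y=-0.25; I=-1.25, D=e−e_prev=0.75; u=1/4·(-0.25)+5/4·(-1.25)+0·0.75=-1.625; next y=2/5·(-0.75)+1/2·(-1.625)=-1.1125
n=2: y=-1.1125, sp=-1, e=sp−y=0.1125; I=-1.1375, D=e−e_prev=0.3625; u=1/4·0.1125+5/4·(-1.1375)+0·0.3625=-1.39375; next y=2/5·(-1.1125)+1/2·(-1.39375)=-1.141875
n=3: y=-1.141875, sp=3, e=sp−y=4.141875; I=3.004375, D=e−e_prev=4.029375; u=1/4·4.141875+5/4·3.004375+0·4.029375≈4.790938; next y=2/5·(-1.141875)+1/2·4.790938≈1.938719
n=4: y≈1.938719, sp=3, e=sp−y≈1.061281; I≈4.065656, D=e−e_prev≈-3.080594; u=1/4·1.061281+5/4·4.065656+0·(-3.080594)≈5.347391; next y=2/5·1.938719+1/2·5.347391≈3.449183
n=5: y≈3.449183, sp=3, e=sp−y≈-0.449183; I≈3.616473, D=e−e_prev≈-1.510464; u=1/4·(-0.449183)+5/4·3.616473+0·(-1.510464)≈4.408296; next y=2/5·3.449183+1/2·4.408296≈3.583821
n=6: y≈3.583821, sp=3, e=sp−y≈-0.583821; I≈3.032652, D=e−e_prev≈-0.134638; u=1/4·(-0.583821)+5/4·3.032652+0·(-0.134638)≈3.644860; next y=2/5·3.583821+1/2·3.644860≈3.255958
n=7: y≈3.255958, sp=3, e=sp−y≈-0.255958; I≈2.776694, D=e−e_prev≈0.327863; u=1/4·(-0.255958)+5/4·2.776694+0·0.327863≈3.406878; next y=2/5·3.255958+1/2·3.406878≈3.005822
n=8: y≈3.005822, sp=3, e=sp−y≈-0.005822; I≈2.770872, D=e−e_prev≈0.250136; u=1/4·(-0.005822)+5/4·2.770872+0·0.250136≈3.462134; next y=2/5·3.005822+1/2·3.462134≈2.933396
n=9: y≈2.933396, sp=-2, e=sp−y≈-4.933396; I≈-2.162524, D=e−e_prev≈-4.927574; u=1/4·(-4.933396)+5/4·(-2.162524)+0·(-4.927574)≈-3.936504; next y=2/5·2.933396+1/2·(-3.936504)≈-0.794894
n=10: y≈-0.794894, sp=-2, e=sp−y≈-1.205106; I≈-3.367630, D=e−e_prev≈3.728290; u=1/4·(-1.205106)+5/4·(-3.367630)+0·3.728290≈-4.510815; next y=2/5·(-0.794894)+1/2·(-4.510815)≈-2.573365
n=11: y≈-2.573365, sp=-2, e=sp−y≈0.573365; I≈-2.794266, D=e−e_prev≈1.778471; u=1/4·0.573365+5/4·(-2.794266)+0·1.778471≈-3.349491; next y=2/5·(-2.573365)+1/2·(-3.349491)≈-2.704091
n=12: y≈-2.704091, sp=-2, e=sp−y≈0.704091; I≈-2.090174, D=e−e_prev≈0.130727; u=1/4·0.704091+5/4·(-2.090174)+0·0.130727≈-2.436695; next y=2/5·(-2.704091)+1/2·(-2.436695)≈-2.299984
n=13: y≈-2.299984, sp=-2, e=sp−y≈0.299984; I≈-1.790190, D=e−e_prev≈-0.404107; u=1/4·0.299984+5/4·(-1.790190)+0·(-0.404107)≈-2.162742; next y=2/5·(-2.299984)+1/2·(-2.162742)≈-2.001365
n=14: y≈-2.001365, sp=-2, e=sp−y≈0.001365; I≈-1.788826, D=e−e_prev≈-0.298620; u=1/4·0.001365+5/4·(-1.788826)+0·(-0.298620)≈-2.235691; next y=2/5·(-2.001365)+1/2·(-2.235691)≈-1.918391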